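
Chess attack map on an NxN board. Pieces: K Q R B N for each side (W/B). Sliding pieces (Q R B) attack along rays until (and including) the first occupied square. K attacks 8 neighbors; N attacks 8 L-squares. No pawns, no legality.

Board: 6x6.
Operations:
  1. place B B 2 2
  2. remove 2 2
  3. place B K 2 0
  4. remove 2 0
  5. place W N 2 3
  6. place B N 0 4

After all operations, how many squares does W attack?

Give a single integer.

Op 1: place BB@(2,2)
Op 2: remove (2,2)
Op 3: place BK@(2,0)
Op 4: remove (2,0)
Op 5: place WN@(2,3)
Op 6: place BN@(0,4)
Per-piece attacks for W:
  WN@(2,3): attacks (3,5) (4,4) (1,5) (0,4) (3,1) (4,2) (1,1) (0,2)
Union (8 distinct): (0,2) (0,4) (1,1) (1,5) (3,1) (3,5) (4,2) (4,4)

Answer: 8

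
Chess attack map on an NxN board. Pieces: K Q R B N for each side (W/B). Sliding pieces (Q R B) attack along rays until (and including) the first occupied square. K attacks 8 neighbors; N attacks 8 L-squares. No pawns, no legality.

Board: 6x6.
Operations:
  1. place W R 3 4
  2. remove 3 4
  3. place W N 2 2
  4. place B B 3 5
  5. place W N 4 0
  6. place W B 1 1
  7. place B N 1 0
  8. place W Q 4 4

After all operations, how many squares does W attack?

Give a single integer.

Op 1: place WR@(3,4)
Op 2: remove (3,4)
Op 3: place WN@(2,2)
Op 4: place BB@(3,5)
Op 5: place WN@(4,0)
Op 6: place WB@(1,1)
Op 7: place BN@(1,0)
Op 8: place WQ@(4,4)
Per-piece attacks for W:
  WB@(1,1): attacks (2,2) (2,0) (0,2) (0,0) [ray(1,1) blocked at (2,2)]
  WN@(2,2): attacks (3,4) (4,3) (1,4) (0,3) (3,0) (4,1) (1,0) (0,1)
  WN@(4,0): attacks (5,2) (3,2) (2,1)
  WQ@(4,4): attacks (4,5) (4,3) (4,2) (4,1) (4,0) (5,4) (3,4) (2,4) (1,4) (0,4) (5,5) (5,3) (3,5) (3,3) (2,2) [ray(0,-1) blocked at (4,0); ray(-1,1) blocked at (3,5); ray(-1,-1) blocked at (2,2)]
Union (25 distinct): (0,0) (0,1) (0,2) (0,3) (0,4) (1,0) (1,4) (2,0) (2,1) (2,2) (2,4) (3,0) (3,2) (3,3) (3,4) (3,5) (4,0) (4,1) (4,2) (4,3) (4,5) (5,2) (5,3) (5,4) (5,5)

Answer: 25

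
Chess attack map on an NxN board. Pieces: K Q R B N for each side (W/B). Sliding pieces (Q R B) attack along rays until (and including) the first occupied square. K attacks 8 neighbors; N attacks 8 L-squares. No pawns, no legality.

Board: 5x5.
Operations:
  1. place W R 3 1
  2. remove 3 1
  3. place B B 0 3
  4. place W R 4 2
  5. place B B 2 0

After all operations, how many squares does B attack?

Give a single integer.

Answer: 8

Derivation:
Op 1: place WR@(3,1)
Op 2: remove (3,1)
Op 3: place BB@(0,3)
Op 4: place WR@(4,2)
Op 5: place BB@(2,0)
Per-piece attacks for B:
  BB@(0,3): attacks (1,4) (1,2) (2,1) (3,0)
  BB@(2,0): attacks (3,1) (4,2) (1,1) (0,2) [ray(1,1) blocked at (4,2)]
Union (8 distinct): (0,2) (1,1) (1,2) (1,4) (2,1) (3,0) (3,1) (4,2)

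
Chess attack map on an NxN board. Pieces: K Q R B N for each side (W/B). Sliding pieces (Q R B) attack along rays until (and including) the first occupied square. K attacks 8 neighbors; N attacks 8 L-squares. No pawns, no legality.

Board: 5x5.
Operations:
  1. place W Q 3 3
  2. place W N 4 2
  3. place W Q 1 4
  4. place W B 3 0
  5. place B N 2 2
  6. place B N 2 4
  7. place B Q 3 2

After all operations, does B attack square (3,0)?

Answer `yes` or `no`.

Answer: yes

Derivation:
Op 1: place WQ@(3,3)
Op 2: place WN@(4,2)
Op 3: place WQ@(1,4)
Op 4: place WB@(3,0)
Op 5: place BN@(2,2)
Op 6: place BN@(2,4)
Op 7: place BQ@(3,2)
Per-piece attacks for B:
  BN@(2,2): attacks (3,4) (4,3) (1,4) (0,3) (3,0) (4,1) (1,0) (0,1)
  BN@(2,4): attacks (3,2) (4,3) (1,2) (0,3)
  BQ@(3,2): attacks (3,3) (3,1) (3,0) (4,2) (2,2) (4,3) (4,1) (2,3) (1,4) (2,1) (1,0) [ray(0,1) blocked at (3,3); ray(0,-1) blocked at (3,0); ray(1,0) blocked at (4,2); ray(-1,0) blocked at (2,2); ray(-1,1) blocked at (1,4)]
B attacks (3,0): yes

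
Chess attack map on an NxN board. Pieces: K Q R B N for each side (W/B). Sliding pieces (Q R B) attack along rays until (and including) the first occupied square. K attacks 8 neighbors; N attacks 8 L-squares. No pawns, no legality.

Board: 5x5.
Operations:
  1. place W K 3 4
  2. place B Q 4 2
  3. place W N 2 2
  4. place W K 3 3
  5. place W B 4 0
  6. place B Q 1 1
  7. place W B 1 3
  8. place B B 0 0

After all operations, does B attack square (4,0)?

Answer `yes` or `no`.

Answer: yes

Derivation:
Op 1: place WK@(3,4)
Op 2: place BQ@(4,2)
Op 3: place WN@(2,2)
Op 4: place WK@(3,3)
Op 5: place WB@(4,0)
Op 6: place BQ@(1,1)
Op 7: place WB@(1,3)
Op 8: place BB@(0,0)
Per-piece attacks for B:
  BB@(0,0): attacks (1,1) [ray(1,1) blocked at (1,1)]
  BQ@(1,1): attacks (1,2) (1,3) (1,0) (2,1) (3,1) (4,1) (0,1) (2,2) (2,0) (0,2) (0,0) [ray(0,1) blocked at (1,3); ray(1,1) blocked at (2,2); ray(-1,-1) blocked at (0,0)]
  BQ@(4,2): attacks (4,3) (4,4) (4,1) (4,0) (3,2) (2,2) (3,3) (3,1) (2,0) [ray(0,-1) blocked at (4,0); ray(-1,0) blocked at (2,2); ray(-1,1) blocked at (3,3)]
B attacks (4,0): yes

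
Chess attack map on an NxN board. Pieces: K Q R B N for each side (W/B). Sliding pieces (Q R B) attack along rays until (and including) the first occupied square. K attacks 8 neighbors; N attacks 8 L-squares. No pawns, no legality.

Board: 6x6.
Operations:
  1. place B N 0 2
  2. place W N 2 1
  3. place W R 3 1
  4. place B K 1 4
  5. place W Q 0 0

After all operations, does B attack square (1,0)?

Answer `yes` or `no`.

Answer: yes

Derivation:
Op 1: place BN@(0,2)
Op 2: place WN@(2,1)
Op 3: place WR@(3,1)
Op 4: place BK@(1,4)
Op 5: place WQ@(0,0)
Per-piece attacks for B:
  BN@(0,2): attacks (1,4) (2,3) (1,0) (2,1)
  BK@(1,4): attacks (1,5) (1,3) (2,4) (0,4) (2,5) (2,3) (0,5) (0,3)
B attacks (1,0): yes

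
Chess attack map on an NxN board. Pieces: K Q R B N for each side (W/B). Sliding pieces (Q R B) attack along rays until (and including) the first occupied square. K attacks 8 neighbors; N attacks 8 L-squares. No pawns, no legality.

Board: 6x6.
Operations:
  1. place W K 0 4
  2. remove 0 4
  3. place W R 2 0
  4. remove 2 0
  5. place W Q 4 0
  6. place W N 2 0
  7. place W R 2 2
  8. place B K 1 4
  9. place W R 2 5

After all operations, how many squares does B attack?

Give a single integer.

Answer: 8

Derivation:
Op 1: place WK@(0,4)
Op 2: remove (0,4)
Op 3: place WR@(2,0)
Op 4: remove (2,0)
Op 5: place WQ@(4,0)
Op 6: place WN@(2,0)
Op 7: place WR@(2,2)
Op 8: place BK@(1,4)
Op 9: place WR@(2,5)
Per-piece attacks for B:
  BK@(1,4): attacks (1,5) (1,3) (2,4) (0,4) (2,5) (2,3) (0,5) (0,3)
Union (8 distinct): (0,3) (0,4) (0,5) (1,3) (1,5) (2,3) (2,4) (2,5)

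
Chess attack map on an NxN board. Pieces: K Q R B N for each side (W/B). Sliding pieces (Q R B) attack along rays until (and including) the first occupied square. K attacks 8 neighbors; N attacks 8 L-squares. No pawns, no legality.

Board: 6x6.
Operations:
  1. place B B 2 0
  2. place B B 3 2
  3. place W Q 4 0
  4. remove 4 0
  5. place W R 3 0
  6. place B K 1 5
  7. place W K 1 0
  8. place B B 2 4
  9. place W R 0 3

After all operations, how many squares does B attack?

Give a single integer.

Op 1: place BB@(2,0)
Op 2: place BB@(3,2)
Op 3: place WQ@(4,0)
Op 4: remove (4,0)
Op 5: place WR@(3,0)
Op 6: place BK@(1,5)
Op 7: place WK@(1,0)
Op 8: place BB@(2,4)
Op 9: place WR@(0,3)
Per-piece attacks for B:
  BK@(1,5): attacks (1,4) (2,5) (0,5) (2,4) (0,4)
  BB@(2,0): attacks (3,1) (4,2) (5,3) (1,1) (0,2)
  BB@(2,4): attacks (3,5) (3,3) (4,2) (5,1) (1,5) (1,3) (0,2) [ray(-1,1) blocked at (1,5)]
  BB@(3,2): attacks (4,3) (5,4) (4,1) (5,0) (2,3) (1,4) (0,5) (2,1) (1,0) [ray(-1,-1) blocked at (1,0)]
Union (22 distinct): (0,2) (0,4) (0,5) (1,0) (1,1) (1,3) (1,4) (1,5) (2,1) (2,3) (2,4) (2,5) (3,1) (3,3) (3,5) (4,1) (4,2) (4,3) (5,0) (5,1) (5,3) (5,4)

Answer: 22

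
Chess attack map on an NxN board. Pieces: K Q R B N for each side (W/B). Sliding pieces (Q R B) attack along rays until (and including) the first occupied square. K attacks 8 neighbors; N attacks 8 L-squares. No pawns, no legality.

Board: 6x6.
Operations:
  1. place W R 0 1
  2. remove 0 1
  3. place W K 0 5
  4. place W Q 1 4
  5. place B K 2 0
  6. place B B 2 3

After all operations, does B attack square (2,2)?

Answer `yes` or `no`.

Op 1: place WR@(0,1)
Op 2: remove (0,1)
Op 3: place WK@(0,5)
Op 4: place WQ@(1,4)
Op 5: place BK@(2,0)
Op 6: place BB@(2,3)
Per-piece attacks for B:
  BK@(2,0): attacks (2,1) (3,0) (1,0) (3,1) (1,1)
  BB@(2,3): attacks (3,4) (4,5) (3,2) (4,1) (5,0) (1,4) (1,2) (0,1) [ray(-1,1) blocked at (1,4)]
B attacks (2,2): no

Answer: no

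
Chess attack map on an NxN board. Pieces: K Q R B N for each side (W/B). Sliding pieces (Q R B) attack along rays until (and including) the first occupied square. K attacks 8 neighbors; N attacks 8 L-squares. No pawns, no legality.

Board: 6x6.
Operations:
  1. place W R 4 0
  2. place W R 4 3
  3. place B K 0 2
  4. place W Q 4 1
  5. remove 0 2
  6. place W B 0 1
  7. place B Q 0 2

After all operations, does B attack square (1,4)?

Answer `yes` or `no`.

Op 1: place WR@(4,0)
Op 2: place WR@(4,3)
Op 3: place BK@(0,2)
Op 4: place WQ@(4,1)
Op 5: remove (0,2)
Op 6: place WB@(0,1)
Op 7: place BQ@(0,2)
Per-piece attacks for B:
  BQ@(0,2): attacks (0,3) (0,4) (0,5) (0,1) (1,2) (2,2) (3,2) (4,2) (5,2) (1,3) (2,4) (3,5) (1,1) (2,0) [ray(0,-1) blocked at (0,1)]
B attacks (1,4): no

Answer: no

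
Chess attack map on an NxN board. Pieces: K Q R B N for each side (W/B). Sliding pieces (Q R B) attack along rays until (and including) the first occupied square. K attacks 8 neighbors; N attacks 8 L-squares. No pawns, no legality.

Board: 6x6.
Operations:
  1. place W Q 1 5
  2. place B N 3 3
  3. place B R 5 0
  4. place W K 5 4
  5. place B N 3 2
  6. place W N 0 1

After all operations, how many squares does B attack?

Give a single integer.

Answer: 19

Derivation:
Op 1: place WQ@(1,5)
Op 2: place BN@(3,3)
Op 3: place BR@(5,0)
Op 4: place WK@(5,4)
Op 5: place BN@(3,2)
Op 6: place WN@(0,1)
Per-piece attacks for B:
  BN@(3,2): attacks (4,4) (5,3) (2,4) (1,3) (4,0) (5,1) (2,0) (1,1)
  BN@(3,3): attacks (4,5) (5,4) (2,5) (1,4) (4,1) (5,2) (2,1) (1,2)
  BR@(5,0): attacks (5,1) (5,2) (5,3) (5,4) (4,0) (3,0) (2,0) (1,0) (0,0) [ray(0,1) blocked at (5,4)]
Union (19 distinct): (0,0) (1,0) (1,1) (1,2) (1,3) (1,4) (2,0) (2,1) (2,4) (2,5) (3,0) (4,0) (4,1) (4,4) (4,5) (5,1) (5,2) (5,3) (5,4)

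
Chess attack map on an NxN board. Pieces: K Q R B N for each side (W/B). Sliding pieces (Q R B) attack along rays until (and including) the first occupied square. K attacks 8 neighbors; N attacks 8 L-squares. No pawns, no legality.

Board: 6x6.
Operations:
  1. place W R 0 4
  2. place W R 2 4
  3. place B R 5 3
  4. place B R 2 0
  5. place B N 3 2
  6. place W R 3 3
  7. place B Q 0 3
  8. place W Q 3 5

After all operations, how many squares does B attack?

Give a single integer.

Answer: 26

Derivation:
Op 1: place WR@(0,4)
Op 2: place WR@(2,4)
Op 3: place BR@(5,3)
Op 4: place BR@(2,0)
Op 5: place BN@(3,2)
Op 6: place WR@(3,3)
Op 7: place BQ@(0,3)
Op 8: place WQ@(3,5)
Per-piece attacks for B:
  BQ@(0,3): attacks (0,4) (0,2) (0,1) (0,0) (1,3) (2,3) (3,3) (1,4) (2,5) (1,2) (2,1) (3,0) [ray(0,1) blocked at (0,4); ray(1,0) blocked at (3,3)]
  BR@(2,0): attacks (2,1) (2,2) (2,3) (2,4) (3,0) (4,0) (5,0) (1,0) (0,0) [ray(0,1) blocked at (2,4)]
  BN@(3,2): attacks (4,4) (5,3) (2,4) (1,3) (4,0) (5,1) (2,0) (1,1)
  BR@(5,3): attacks (5,4) (5,5) (5,2) (5,1) (5,0) (4,3) (3,3) [ray(-1,0) blocked at (3,3)]
Union (26 distinct): (0,0) (0,1) (0,2) (0,4) (1,0) (1,1) (1,2) (1,3) (1,4) (2,0) (2,1) (2,2) (2,3) (2,4) (2,5) (3,0) (3,3) (4,0) (4,3) (4,4) (5,0) (5,1) (5,2) (5,3) (5,4) (5,5)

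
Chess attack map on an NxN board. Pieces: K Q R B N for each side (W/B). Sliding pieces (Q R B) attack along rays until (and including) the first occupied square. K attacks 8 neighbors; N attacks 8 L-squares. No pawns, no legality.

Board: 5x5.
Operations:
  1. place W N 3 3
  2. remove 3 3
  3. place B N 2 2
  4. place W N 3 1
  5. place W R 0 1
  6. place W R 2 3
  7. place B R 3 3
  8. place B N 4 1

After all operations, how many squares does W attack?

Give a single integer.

Op 1: place WN@(3,3)
Op 2: remove (3,3)
Op 3: place BN@(2,2)
Op 4: place WN@(3,1)
Op 5: place WR@(0,1)
Op 6: place WR@(2,3)
Op 7: place BR@(3,3)
Op 8: place BN@(4,1)
Per-piece attacks for W:
  WR@(0,1): attacks (0,2) (0,3) (0,4) (0,0) (1,1) (2,1) (3,1) [ray(1,0) blocked at (3,1)]
  WR@(2,3): attacks (2,4) (2,2) (3,3) (1,3) (0,3) [ray(0,-1) blocked at (2,2); ray(1,0) blocked at (3,3)]
  WN@(3,1): attacks (4,3) (2,3) (1,2) (1,0)
Union (15 distinct): (0,0) (0,2) (0,3) (0,4) (1,0) (1,1) (1,2) (1,3) (2,1) (2,2) (2,3) (2,4) (3,1) (3,3) (4,3)

Answer: 15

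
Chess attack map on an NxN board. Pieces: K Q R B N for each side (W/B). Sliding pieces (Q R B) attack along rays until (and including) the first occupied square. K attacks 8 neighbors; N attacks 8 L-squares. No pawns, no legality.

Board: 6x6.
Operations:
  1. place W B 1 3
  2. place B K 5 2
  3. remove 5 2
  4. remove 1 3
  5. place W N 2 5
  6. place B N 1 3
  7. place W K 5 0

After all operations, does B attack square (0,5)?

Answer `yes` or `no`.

Answer: yes

Derivation:
Op 1: place WB@(1,3)
Op 2: place BK@(5,2)
Op 3: remove (5,2)
Op 4: remove (1,3)
Op 5: place WN@(2,5)
Op 6: place BN@(1,3)
Op 7: place WK@(5,0)
Per-piece attacks for B:
  BN@(1,3): attacks (2,5) (3,4) (0,5) (2,1) (3,2) (0,1)
B attacks (0,5): yes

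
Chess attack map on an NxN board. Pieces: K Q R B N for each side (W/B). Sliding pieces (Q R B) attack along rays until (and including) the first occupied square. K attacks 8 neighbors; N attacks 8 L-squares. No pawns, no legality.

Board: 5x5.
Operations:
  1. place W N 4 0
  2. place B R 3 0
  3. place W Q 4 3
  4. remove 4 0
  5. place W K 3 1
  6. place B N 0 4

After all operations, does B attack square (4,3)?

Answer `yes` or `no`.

Op 1: place WN@(4,0)
Op 2: place BR@(3,0)
Op 3: place WQ@(4,3)
Op 4: remove (4,0)
Op 5: place WK@(3,1)
Op 6: place BN@(0,4)
Per-piece attacks for B:
  BN@(0,4): attacks (1,2) (2,3)
  BR@(3,0): attacks (3,1) (4,0) (2,0) (1,0) (0,0) [ray(0,1) blocked at (3,1)]
B attacks (4,3): no

Answer: no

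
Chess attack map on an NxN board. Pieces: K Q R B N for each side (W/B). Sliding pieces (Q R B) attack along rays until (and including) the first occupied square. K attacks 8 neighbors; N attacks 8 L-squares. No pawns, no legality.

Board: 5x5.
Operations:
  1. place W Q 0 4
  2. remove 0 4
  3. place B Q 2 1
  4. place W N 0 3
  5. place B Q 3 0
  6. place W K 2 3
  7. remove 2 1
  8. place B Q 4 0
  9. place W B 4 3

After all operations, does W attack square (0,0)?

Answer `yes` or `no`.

Op 1: place WQ@(0,4)
Op 2: remove (0,4)
Op 3: place BQ@(2,1)
Op 4: place WN@(0,3)
Op 5: place BQ@(3,0)
Op 6: place WK@(2,3)
Op 7: remove (2,1)
Op 8: place BQ@(4,0)
Op 9: place WB@(4,3)
Per-piece attacks for W:
  WN@(0,3): attacks (2,4) (1,1) (2,2)
  WK@(2,3): attacks (2,4) (2,2) (3,3) (1,3) (3,4) (3,2) (1,4) (1,2)
  WB@(4,3): attacks (3,4) (3,2) (2,1) (1,0)
W attacks (0,0): no

Answer: no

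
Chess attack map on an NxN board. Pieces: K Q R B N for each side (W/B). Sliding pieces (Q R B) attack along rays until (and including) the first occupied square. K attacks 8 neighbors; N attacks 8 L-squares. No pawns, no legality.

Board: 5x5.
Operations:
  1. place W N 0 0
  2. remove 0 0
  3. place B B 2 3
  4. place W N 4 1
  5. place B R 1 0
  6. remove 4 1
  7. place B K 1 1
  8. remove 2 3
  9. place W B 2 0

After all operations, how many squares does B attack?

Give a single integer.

Op 1: place WN@(0,0)
Op 2: remove (0,0)
Op 3: place BB@(2,3)
Op 4: place WN@(4,1)
Op 5: place BR@(1,0)
Op 6: remove (4,1)
Op 7: place BK@(1,1)
Op 8: remove (2,3)
Op 9: place WB@(2,0)
Per-piece attacks for B:
  BR@(1,0): attacks (1,1) (2,0) (0,0) [ray(0,1) blocked at (1,1); ray(1,0) blocked at (2,0)]
  BK@(1,1): attacks (1,2) (1,0) (2,1) (0,1) (2,2) (2,0) (0,2) (0,0)
Union (9 distinct): (0,0) (0,1) (0,2) (1,0) (1,1) (1,2) (2,0) (2,1) (2,2)

Answer: 9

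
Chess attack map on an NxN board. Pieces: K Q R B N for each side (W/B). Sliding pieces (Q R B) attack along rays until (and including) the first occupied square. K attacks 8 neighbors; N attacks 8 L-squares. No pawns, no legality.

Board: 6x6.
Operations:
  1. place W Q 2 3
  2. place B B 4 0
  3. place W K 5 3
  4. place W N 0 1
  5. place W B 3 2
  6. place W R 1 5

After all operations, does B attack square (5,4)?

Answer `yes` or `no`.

Answer: no

Derivation:
Op 1: place WQ@(2,3)
Op 2: place BB@(4,0)
Op 3: place WK@(5,3)
Op 4: place WN@(0,1)
Op 5: place WB@(3,2)
Op 6: place WR@(1,5)
Per-piece attacks for B:
  BB@(4,0): attacks (5,1) (3,1) (2,2) (1,3) (0,4)
B attacks (5,4): no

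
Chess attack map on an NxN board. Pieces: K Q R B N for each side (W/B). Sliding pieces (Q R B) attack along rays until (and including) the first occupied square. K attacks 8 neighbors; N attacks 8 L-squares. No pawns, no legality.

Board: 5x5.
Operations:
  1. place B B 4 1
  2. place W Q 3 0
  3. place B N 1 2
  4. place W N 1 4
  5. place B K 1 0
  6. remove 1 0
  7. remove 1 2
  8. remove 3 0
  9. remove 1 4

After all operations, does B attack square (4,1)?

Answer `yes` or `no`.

Op 1: place BB@(4,1)
Op 2: place WQ@(3,0)
Op 3: place BN@(1,2)
Op 4: place WN@(1,4)
Op 5: place BK@(1,0)
Op 6: remove (1,0)
Op 7: remove (1,2)
Op 8: remove (3,0)
Op 9: remove (1,4)
Per-piece attacks for B:
  BB@(4,1): attacks (3,2) (2,3) (1,4) (3,0)
B attacks (4,1): no

Answer: no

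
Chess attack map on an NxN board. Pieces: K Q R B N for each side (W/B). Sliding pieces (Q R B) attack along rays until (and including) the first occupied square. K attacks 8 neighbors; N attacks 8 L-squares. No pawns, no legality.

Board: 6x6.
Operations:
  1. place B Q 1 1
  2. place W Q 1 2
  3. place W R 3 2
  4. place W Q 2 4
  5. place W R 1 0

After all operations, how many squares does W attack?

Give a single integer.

Answer: 29

Derivation:
Op 1: place BQ@(1,1)
Op 2: place WQ@(1,2)
Op 3: place WR@(3,2)
Op 4: place WQ@(2,4)
Op 5: place WR@(1,0)
Per-piece attacks for W:
  WR@(1,0): attacks (1,1) (2,0) (3,0) (4,0) (5,0) (0,0) [ray(0,1) blocked at (1,1)]
  WQ@(1,2): attacks (1,3) (1,4) (1,5) (1,1) (2,2) (3,2) (0,2) (2,3) (3,4) (4,5) (2,1) (3,0) (0,3) (0,1) [ray(0,-1) blocked at (1,1); ray(1,0) blocked at (3,2)]
  WQ@(2,4): attacks (2,5) (2,3) (2,2) (2,1) (2,0) (3,4) (4,4) (5,4) (1,4) (0,4) (3,5) (3,3) (4,2) (5,1) (1,5) (1,3) (0,2)
  WR@(3,2): attacks (3,3) (3,4) (3,5) (3,1) (3,0) (4,2) (5,2) (2,2) (1,2) [ray(-1,0) blocked at (1,2)]
Union (29 distinct): (0,0) (0,1) (0,2) (0,3) (0,4) (1,1) (1,2) (1,3) (1,4) (1,5) (2,0) (2,1) (2,2) (2,3) (2,5) (3,0) (3,1) (3,2) (3,3) (3,4) (3,5) (4,0) (4,2) (4,4) (4,5) (5,0) (5,1) (5,2) (5,4)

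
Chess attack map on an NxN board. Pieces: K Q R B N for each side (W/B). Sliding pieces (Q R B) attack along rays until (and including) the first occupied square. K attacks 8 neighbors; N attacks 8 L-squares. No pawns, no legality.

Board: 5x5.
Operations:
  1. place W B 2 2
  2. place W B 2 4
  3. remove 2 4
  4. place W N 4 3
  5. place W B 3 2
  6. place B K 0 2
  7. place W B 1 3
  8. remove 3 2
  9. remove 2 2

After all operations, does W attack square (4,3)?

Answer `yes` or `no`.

Op 1: place WB@(2,2)
Op 2: place WB@(2,4)
Op 3: remove (2,4)
Op 4: place WN@(4,3)
Op 5: place WB@(3,2)
Op 6: place BK@(0,2)
Op 7: place WB@(1,3)
Op 8: remove (3,2)
Op 9: remove (2,2)
Per-piece attacks for W:
  WB@(1,3): attacks (2,4) (2,2) (3,1) (4,0) (0,4) (0,2) [ray(-1,-1) blocked at (0,2)]
  WN@(4,3): attacks (2,4) (3,1) (2,2)
W attacks (4,3): no

Answer: no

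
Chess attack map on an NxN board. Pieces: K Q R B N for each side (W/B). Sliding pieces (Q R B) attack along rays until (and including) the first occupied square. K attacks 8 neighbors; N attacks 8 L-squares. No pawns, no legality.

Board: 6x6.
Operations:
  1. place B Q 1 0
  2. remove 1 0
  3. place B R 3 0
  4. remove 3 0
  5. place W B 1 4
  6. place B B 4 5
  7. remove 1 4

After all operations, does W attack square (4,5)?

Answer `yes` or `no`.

Op 1: place BQ@(1,0)
Op 2: remove (1,0)
Op 3: place BR@(3,0)
Op 4: remove (3,0)
Op 5: place WB@(1,4)
Op 6: place BB@(4,5)
Op 7: remove (1,4)
Per-piece attacks for W:
W attacks (4,5): no

Answer: no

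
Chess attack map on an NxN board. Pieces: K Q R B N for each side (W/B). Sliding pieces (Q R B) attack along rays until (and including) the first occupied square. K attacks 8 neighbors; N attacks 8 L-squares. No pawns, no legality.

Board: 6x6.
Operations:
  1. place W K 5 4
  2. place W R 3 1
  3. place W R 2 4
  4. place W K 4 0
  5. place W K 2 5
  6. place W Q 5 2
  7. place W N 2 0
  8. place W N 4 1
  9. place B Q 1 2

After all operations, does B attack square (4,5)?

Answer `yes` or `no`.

Answer: yes

Derivation:
Op 1: place WK@(5,4)
Op 2: place WR@(3,1)
Op 3: place WR@(2,4)
Op 4: place WK@(4,0)
Op 5: place WK@(2,5)
Op 6: place WQ@(5,2)
Op 7: place WN@(2,0)
Op 8: place WN@(4,1)
Op 9: place BQ@(1,2)
Per-piece attacks for B:
  BQ@(1,2): attacks (1,3) (1,4) (1,5) (1,1) (1,0) (2,2) (3,2) (4,2) (5,2) (0,2) (2,3) (3,4) (4,5) (2,1) (3,0) (0,3) (0,1) [ray(1,0) blocked at (5,2)]
B attacks (4,5): yes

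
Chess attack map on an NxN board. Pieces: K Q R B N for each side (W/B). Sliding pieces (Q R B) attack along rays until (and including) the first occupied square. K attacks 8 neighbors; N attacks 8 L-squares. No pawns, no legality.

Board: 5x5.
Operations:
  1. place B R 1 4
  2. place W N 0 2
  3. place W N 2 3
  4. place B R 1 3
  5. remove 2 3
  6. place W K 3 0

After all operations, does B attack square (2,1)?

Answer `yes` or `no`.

Op 1: place BR@(1,4)
Op 2: place WN@(0,2)
Op 3: place WN@(2,3)
Op 4: place BR@(1,3)
Op 5: remove (2,3)
Op 6: place WK@(3,0)
Per-piece attacks for B:
  BR@(1,3): attacks (1,4) (1,2) (1,1) (1,0) (2,3) (3,3) (4,3) (0,3) [ray(0,1) blocked at (1,4)]
  BR@(1,4): attacks (1,3) (2,4) (3,4) (4,4) (0,4) [ray(0,-1) blocked at (1,3)]
B attacks (2,1): no

Answer: no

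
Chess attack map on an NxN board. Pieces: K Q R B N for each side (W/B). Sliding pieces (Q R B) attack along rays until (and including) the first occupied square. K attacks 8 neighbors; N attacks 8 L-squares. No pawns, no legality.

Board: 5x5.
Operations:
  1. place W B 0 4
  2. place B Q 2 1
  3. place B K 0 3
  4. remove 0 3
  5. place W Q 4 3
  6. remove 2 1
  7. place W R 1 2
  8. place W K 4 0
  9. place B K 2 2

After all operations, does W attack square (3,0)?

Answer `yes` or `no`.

Answer: yes

Derivation:
Op 1: place WB@(0,4)
Op 2: place BQ@(2,1)
Op 3: place BK@(0,3)
Op 4: remove (0,3)
Op 5: place WQ@(4,3)
Op 6: remove (2,1)
Op 7: place WR@(1,2)
Op 8: place WK@(4,0)
Op 9: place BK@(2,2)
Per-piece attacks for W:
  WB@(0,4): attacks (1,3) (2,2) [ray(1,-1) blocked at (2,2)]
  WR@(1,2): attacks (1,3) (1,4) (1,1) (1,0) (2,2) (0,2) [ray(1,0) blocked at (2,2)]
  WK@(4,0): attacks (4,1) (3,0) (3,1)
  WQ@(4,3): attacks (4,4) (4,2) (4,1) (4,0) (3,3) (2,3) (1,3) (0,3) (3,4) (3,2) (2,1) (1,0) [ray(0,-1) blocked at (4,0)]
W attacks (3,0): yes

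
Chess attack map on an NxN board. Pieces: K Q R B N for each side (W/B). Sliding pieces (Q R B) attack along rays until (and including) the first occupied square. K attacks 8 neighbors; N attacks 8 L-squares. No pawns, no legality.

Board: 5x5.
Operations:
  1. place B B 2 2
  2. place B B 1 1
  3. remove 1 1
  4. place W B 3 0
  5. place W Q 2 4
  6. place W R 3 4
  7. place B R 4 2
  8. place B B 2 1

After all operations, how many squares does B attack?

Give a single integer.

Op 1: place BB@(2,2)
Op 2: place BB@(1,1)
Op 3: remove (1,1)
Op 4: place WB@(3,0)
Op 5: place WQ@(2,4)
Op 6: place WR@(3,4)
Op 7: place BR@(4,2)
Op 8: place BB@(2,1)
Per-piece attacks for B:
  BB@(2,1): attacks (3,2) (4,3) (3,0) (1,2) (0,3) (1,0) [ray(1,-1) blocked at (3,0)]
  BB@(2,2): attacks (3,3) (4,4) (3,1) (4,0) (1,3) (0,4) (1,1) (0,0)
  BR@(4,2): attacks (4,3) (4,4) (4,1) (4,0) (3,2) (2,2) [ray(-1,0) blocked at (2,2)]
Union (16 distinct): (0,0) (0,3) (0,4) (1,0) (1,1) (1,2) (1,3) (2,2) (3,0) (3,1) (3,2) (3,3) (4,0) (4,1) (4,3) (4,4)

Answer: 16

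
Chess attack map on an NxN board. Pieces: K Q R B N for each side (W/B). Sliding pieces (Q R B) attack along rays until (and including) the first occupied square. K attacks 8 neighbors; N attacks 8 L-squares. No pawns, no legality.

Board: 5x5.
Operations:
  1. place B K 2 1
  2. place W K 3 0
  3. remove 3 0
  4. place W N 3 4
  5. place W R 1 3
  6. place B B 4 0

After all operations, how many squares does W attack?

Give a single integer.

Answer: 11

Derivation:
Op 1: place BK@(2,1)
Op 2: place WK@(3,0)
Op 3: remove (3,0)
Op 4: place WN@(3,4)
Op 5: place WR@(1,3)
Op 6: place BB@(4,0)
Per-piece attacks for W:
  WR@(1,3): attacks (1,4) (1,2) (1,1) (1,0) (2,3) (3,3) (4,3) (0,3)
  WN@(3,4): attacks (4,2) (2,2) (1,3)
Union (11 distinct): (0,3) (1,0) (1,1) (1,2) (1,3) (1,4) (2,2) (2,3) (3,3) (4,2) (4,3)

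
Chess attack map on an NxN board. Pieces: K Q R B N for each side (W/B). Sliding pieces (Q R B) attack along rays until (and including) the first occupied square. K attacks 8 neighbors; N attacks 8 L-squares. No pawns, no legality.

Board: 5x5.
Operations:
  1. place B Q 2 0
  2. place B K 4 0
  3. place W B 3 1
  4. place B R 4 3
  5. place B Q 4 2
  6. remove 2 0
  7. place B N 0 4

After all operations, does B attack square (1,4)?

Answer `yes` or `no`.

Answer: no

Derivation:
Op 1: place BQ@(2,0)
Op 2: place BK@(4,0)
Op 3: place WB@(3,1)
Op 4: place BR@(4,3)
Op 5: place BQ@(4,2)
Op 6: remove (2,0)
Op 7: place BN@(0,4)
Per-piece attacks for B:
  BN@(0,4): attacks (1,2) (2,3)
  BK@(4,0): attacks (4,1) (3,0) (3,1)
  BQ@(4,2): attacks (4,3) (4,1) (4,0) (3,2) (2,2) (1,2) (0,2) (3,3) (2,4) (3,1) [ray(0,1) blocked at (4,3); ray(0,-1) blocked at (4,0); ray(-1,-1) blocked at (3,1)]
  BR@(4,3): attacks (4,4) (4,2) (3,3) (2,3) (1,3) (0,3) [ray(0,-1) blocked at (4,2)]
B attacks (1,4): no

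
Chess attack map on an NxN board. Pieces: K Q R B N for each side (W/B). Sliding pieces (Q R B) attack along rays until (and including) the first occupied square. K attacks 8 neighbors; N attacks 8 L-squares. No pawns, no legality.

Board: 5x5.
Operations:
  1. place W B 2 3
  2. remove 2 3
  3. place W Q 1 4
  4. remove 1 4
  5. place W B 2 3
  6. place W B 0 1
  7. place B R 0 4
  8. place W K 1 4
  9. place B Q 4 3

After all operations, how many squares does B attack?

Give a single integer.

Op 1: place WB@(2,3)
Op 2: remove (2,3)
Op 3: place WQ@(1,4)
Op 4: remove (1,4)
Op 5: place WB@(2,3)
Op 6: place WB@(0,1)
Op 7: place BR@(0,4)
Op 8: place WK@(1,4)
Op 9: place BQ@(4,3)
Per-piece attacks for B:
  BR@(0,4): attacks (0,3) (0,2) (0,1) (1,4) [ray(0,-1) blocked at (0,1); ray(1,0) blocked at (1,4)]
  BQ@(4,3): attacks (4,4) (4,2) (4,1) (4,0) (3,3) (2,3) (3,4) (3,2) (2,1) (1,0) [ray(-1,0) blocked at (2,3)]
Union (14 distinct): (0,1) (0,2) (0,3) (1,0) (1,4) (2,1) (2,3) (3,2) (3,3) (3,4) (4,0) (4,1) (4,2) (4,4)

Answer: 14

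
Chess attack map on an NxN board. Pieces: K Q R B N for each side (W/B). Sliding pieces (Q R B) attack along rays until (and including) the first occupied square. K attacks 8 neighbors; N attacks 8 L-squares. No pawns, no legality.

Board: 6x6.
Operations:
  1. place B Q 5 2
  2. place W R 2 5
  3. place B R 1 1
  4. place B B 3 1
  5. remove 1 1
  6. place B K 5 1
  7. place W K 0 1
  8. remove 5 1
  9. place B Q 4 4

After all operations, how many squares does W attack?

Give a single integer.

Answer: 15

Derivation:
Op 1: place BQ@(5,2)
Op 2: place WR@(2,5)
Op 3: place BR@(1,1)
Op 4: place BB@(3,1)
Op 5: remove (1,1)
Op 6: place BK@(5,1)
Op 7: place WK@(0,1)
Op 8: remove (5,1)
Op 9: place BQ@(4,4)
Per-piece attacks for W:
  WK@(0,1): attacks (0,2) (0,0) (1,1) (1,2) (1,0)
  WR@(2,5): attacks (2,4) (2,3) (2,2) (2,1) (2,0) (3,5) (4,5) (5,5) (1,5) (0,5)
Union (15 distinct): (0,0) (0,2) (0,5) (1,0) (1,1) (1,2) (1,5) (2,0) (2,1) (2,2) (2,3) (2,4) (3,5) (4,5) (5,5)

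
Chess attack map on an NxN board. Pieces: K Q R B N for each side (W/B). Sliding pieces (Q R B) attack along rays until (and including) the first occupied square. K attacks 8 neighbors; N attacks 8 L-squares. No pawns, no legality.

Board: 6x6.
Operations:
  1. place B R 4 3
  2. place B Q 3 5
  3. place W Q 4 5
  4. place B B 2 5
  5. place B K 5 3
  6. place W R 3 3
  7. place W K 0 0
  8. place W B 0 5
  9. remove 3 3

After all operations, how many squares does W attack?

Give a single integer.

Answer: 15

Derivation:
Op 1: place BR@(4,3)
Op 2: place BQ@(3,5)
Op 3: place WQ@(4,5)
Op 4: place BB@(2,5)
Op 5: place BK@(5,3)
Op 6: place WR@(3,3)
Op 7: place WK@(0,0)
Op 8: place WB@(0,5)
Op 9: remove (3,3)
Per-piece attacks for W:
  WK@(0,0): attacks (0,1) (1,0) (1,1)
  WB@(0,5): attacks (1,4) (2,3) (3,2) (4,1) (5,0)
  WQ@(4,5): attacks (4,4) (4,3) (5,5) (3,5) (5,4) (3,4) (2,3) (1,2) (0,1) [ray(0,-1) blocked at (4,3); ray(-1,0) blocked at (3,5)]
Union (15 distinct): (0,1) (1,0) (1,1) (1,2) (1,4) (2,3) (3,2) (3,4) (3,5) (4,1) (4,3) (4,4) (5,0) (5,4) (5,5)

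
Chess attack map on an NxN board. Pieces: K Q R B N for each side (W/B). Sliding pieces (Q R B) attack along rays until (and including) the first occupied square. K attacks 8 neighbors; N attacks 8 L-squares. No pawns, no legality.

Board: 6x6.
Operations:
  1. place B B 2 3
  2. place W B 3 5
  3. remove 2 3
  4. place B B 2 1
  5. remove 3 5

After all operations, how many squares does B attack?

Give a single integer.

Op 1: place BB@(2,3)
Op 2: place WB@(3,5)
Op 3: remove (2,3)
Op 4: place BB@(2,1)
Op 5: remove (3,5)
Per-piece attacks for B:
  BB@(2,1): attacks (3,2) (4,3) (5,4) (3,0) (1,2) (0,3) (1,0)
Union (7 distinct): (0,3) (1,0) (1,2) (3,0) (3,2) (4,3) (5,4)

Answer: 7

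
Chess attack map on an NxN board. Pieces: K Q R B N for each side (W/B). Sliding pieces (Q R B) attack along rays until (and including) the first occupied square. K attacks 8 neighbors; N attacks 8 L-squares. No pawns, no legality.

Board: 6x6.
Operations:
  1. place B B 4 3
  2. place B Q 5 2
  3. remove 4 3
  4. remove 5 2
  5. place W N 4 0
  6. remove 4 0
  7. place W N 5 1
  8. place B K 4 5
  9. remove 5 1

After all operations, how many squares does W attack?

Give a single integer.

Answer: 0

Derivation:
Op 1: place BB@(4,3)
Op 2: place BQ@(5,2)
Op 3: remove (4,3)
Op 4: remove (5,2)
Op 5: place WN@(4,0)
Op 6: remove (4,0)
Op 7: place WN@(5,1)
Op 8: place BK@(4,5)
Op 9: remove (5,1)
Per-piece attacks for W:
Union (0 distinct): (none)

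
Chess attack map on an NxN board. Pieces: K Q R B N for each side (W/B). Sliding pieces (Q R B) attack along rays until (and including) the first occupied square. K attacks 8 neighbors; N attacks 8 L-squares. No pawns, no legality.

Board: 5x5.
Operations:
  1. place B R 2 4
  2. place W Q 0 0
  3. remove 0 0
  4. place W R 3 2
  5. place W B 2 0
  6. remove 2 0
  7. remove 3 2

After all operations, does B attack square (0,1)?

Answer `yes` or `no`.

Answer: no

Derivation:
Op 1: place BR@(2,4)
Op 2: place WQ@(0,0)
Op 3: remove (0,0)
Op 4: place WR@(3,2)
Op 5: place WB@(2,0)
Op 6: remove (2,0)
Op 7: remove (3,2)
Per-piece attacks for B:
  BR@(2,4): attacks (2,3) (2,2) (2,1) (2,0) (3,4) (4,4) (1,4) (0,4)
B attacks (0,1): no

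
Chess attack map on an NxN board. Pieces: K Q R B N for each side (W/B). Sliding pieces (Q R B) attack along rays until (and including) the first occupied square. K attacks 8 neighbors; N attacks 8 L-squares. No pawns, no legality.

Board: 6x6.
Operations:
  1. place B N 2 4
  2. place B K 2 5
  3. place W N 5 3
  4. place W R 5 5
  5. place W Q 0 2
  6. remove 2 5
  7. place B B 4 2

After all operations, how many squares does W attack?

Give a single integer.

Op 1: place BN@(2,4)
Op 2: place BK@(2,5)
Op 3: place WN@(5,3)
Op 4: place WR@(5,5)
Op 5: place WQ@(0,2)
Op 6: remove (2,5)
Op 7: place BB@(4,2)
Per-piece attacks for W:
  WQ@(0,2): attacks (0,3) (0,4) (0,5) (0,1) (0,0) (1,2) (2,2) (3,2) (4,2) (1,3) (2,4) (1,1) (2,0) [ray(1,0) blocked at (4,2); ray(1,1) blocked at (2,4)]
  WN@(5,3): attacks (4,5) (3,4) (4,1) (3,2)
  WR@(5,5): attacks (5,4) (5,3) (4,5) (3,5) (2,5) (1,5) (0,5) [ray(0,-1) blocked at (5,3)]
Union (21 distinct): (0,0) (0,1) (0,3) (0,4) (0,5) (1,1) (1,2) (1,3) (1,5) (2,0) (2,2) (2,4) (2,5) (3,2) (3,4) (3,5) (4,1) (4,2) (4,5) (5,3) (5,4)

Answer: 21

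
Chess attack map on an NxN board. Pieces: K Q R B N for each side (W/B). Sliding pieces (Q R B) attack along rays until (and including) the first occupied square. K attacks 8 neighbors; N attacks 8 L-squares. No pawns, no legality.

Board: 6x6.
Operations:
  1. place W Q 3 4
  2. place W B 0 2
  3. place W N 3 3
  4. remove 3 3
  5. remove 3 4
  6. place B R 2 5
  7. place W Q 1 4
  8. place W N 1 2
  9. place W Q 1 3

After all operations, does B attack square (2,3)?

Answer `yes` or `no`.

Answer: yes

Derivation:
Op 1: place WQ@(3,4)
Op 2: place WB@(0,2)
Op 3: place WN@(3,3)
Op 4: remove (3,3)
Op 5: remove (3,4)
Op 6: place BR@(2,5)
Op 7: place WQ@(1,4)
Op 8: place WN@(1,2)
Op 9: place WQ@(1,3)
Per-piece attacks for B:
  BR@(2,5): attacks (2,4) (2,3) (2,2) (2,1) (2,0) (3,5) (4,5) (5,5) (1,5) (0,5)
B attacks (2,3): yes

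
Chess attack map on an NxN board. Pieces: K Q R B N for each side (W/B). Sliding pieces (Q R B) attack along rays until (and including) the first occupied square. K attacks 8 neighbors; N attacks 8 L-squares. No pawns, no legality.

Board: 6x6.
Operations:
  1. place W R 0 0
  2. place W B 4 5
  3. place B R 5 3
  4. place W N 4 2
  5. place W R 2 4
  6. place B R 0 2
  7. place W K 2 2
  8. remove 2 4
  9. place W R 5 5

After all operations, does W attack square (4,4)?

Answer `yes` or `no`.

Answer: no

Derivation:
Op 1: place WR@(0,0)
Op 2: place WB@(4,5)
Op 3: place BR@(5,3)
Op 4: place WN@(4,2)
Op 5: place WR@(2,4)
Op 6: place BR@(0,2)
Op 7: place WK@(2,2)
Op 8: remove (2,4)
Op 9: place WR@(5,5)
Per-piece attacks for W:
  WR@(0,0): attacks (0,1) (0,2) (1,0) (2,0) (3,0) (4,0) (5,0) [ray(0,1) blocked at (0,2)]
  WK@(2,2): attacks (2,3) (2,1) (3,2) (1,2) (3,3) (3,1) (1,3) (1,1)
  WN@(4,2): attacks (5,4) (3,4) (2,3) (5,0) (3,0) (2,1)
  WB@(4,5): attacks (5,4) (3,4) (2,3) (1,2) (0,1)
  WR@(5,5): attacks (5,4) (5,3) (4,5) [ray(0,-1) blocked at (5,3); ray(-1,0) blocked at (4,5)]
W attacks (4,4): no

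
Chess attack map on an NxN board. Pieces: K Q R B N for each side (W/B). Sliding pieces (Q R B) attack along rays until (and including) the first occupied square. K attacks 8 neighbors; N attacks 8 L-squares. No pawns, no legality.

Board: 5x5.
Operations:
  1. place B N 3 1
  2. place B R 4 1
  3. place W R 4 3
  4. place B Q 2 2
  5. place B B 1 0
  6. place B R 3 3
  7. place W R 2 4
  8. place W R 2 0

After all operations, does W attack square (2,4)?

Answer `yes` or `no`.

Op 1: place BN@(3,1)
Op 2: place BR@(4,1)
Op 3: place WR@(4,3)
Op 4: place BQ@(2,2)
Op 5: place BB@(1,0)
Op 6: place BR@(3,3)
Op 7: place WR@(2,4)
Op 8: place WR@(2,0)
Per-piece attacks for W:
  WR@(2,0): attacks (2,1) (2,2) (3,0) (4,0) (1,0) [ray(0,1) blocked at (2,2); ray(-1,0) blocked at (1,0)]
  WR@(2,4): attacks (2,3) (2,2) (3,4) (4,4) (1,4) (0,4) [ray(0,-1) blocked at (2,2)]
  WR@(4,3): attacks (4,4) (4,2) (4,1) (3,3) [ray(0,-1) blocked at (4,1); ray(-1,0) blocked at (3,3)]
W attacks (2,4): no

Answer: no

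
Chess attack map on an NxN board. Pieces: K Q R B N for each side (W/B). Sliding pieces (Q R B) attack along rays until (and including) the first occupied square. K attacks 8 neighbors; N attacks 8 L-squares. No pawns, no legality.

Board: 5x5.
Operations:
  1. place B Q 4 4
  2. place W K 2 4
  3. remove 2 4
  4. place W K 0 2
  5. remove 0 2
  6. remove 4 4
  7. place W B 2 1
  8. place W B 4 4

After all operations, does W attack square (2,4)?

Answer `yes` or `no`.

Answer: no

Derivation:
Op 1: place BQ@(4,4)
Op 2: place WK@(2,4)
Op 3: remove (2,4)
Op 4: place WK@(0,2)
Op 5: remove (0,2)
Op 6: remove (4,4)
Op 7: place WB@(2,1)
Op 8: place WB@(4,4)
Per-piece attacks for W:
  WB@(2,1): attacks (3,2) (4,3) (3,0) (1,2) (0,3) (1,0)
  WB@(4,4): attacks (3,3) (2,2) (1,1) (0,0)
W attacks (2,4): no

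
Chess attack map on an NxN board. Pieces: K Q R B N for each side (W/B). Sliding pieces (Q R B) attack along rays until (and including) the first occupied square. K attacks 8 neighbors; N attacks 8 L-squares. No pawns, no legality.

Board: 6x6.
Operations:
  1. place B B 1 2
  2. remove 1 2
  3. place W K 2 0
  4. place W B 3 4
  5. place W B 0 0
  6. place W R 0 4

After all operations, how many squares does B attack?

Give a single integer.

Op 1: place BB@(1,2)
Op 2: remove (1,2)
Op 3: place WK@(2,0)
Op 4: place WB@(3,4)
Op 5: place WB@(0,0)
Op 6: place WR@(0,4)
Per-piece attacks for B:
Union (0 distinct): (none)

Answer: 0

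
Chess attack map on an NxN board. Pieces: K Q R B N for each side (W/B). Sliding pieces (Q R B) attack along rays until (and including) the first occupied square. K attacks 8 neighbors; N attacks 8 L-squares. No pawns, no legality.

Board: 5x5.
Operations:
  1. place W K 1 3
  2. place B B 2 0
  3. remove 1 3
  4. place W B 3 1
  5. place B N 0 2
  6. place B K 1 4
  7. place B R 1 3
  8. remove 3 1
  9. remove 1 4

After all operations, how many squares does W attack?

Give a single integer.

Answer: 0

Derivation:
Op 1: place WK@(1,3)
Op 2: place BB@(2,0)
Op 3: remove (1,3)
Op 4: place WB@(3,1)
Op 5: place BN@(0,2)
Op 6: place BK@(1,4)
Op 7: place BR@(1,3)
Op 8: remove (3,1)
Op 9: remove (1,4)
Per-piece attacks for W:
Union (0 distinct): (none)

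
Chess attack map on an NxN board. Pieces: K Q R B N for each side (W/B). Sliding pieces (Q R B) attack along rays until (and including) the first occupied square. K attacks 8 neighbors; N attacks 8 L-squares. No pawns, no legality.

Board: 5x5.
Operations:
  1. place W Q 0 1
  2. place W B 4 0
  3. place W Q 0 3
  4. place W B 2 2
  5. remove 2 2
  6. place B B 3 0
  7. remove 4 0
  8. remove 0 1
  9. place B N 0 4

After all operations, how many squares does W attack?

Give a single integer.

Op 1: place WQ@(0,1)
Op 2: place WB@(4,0)
Op 3: place WQ@(0,3)
Op 4: place WB@(2,2)
Op 5: remove (2,2)
Op 6: place BB@(3,0)
Op 7: remove (4,0)
Op 8: remove (0,1)
Op 9: place BN@(0,4)
Per-piece attacks for W:
  WQ@(0,3): attacks (0,4) (0,2) (0,1) (0,0) (1,3) (2,3) (3,3) (4,3) (1,4) (1,2) (2,1) (3,0) [ray(0,1) blocked at (0,4); ray(1,-1) blocked at (3,0)]
Union (12 distinct): (0,0) (0,1) (0,2) (0,4) (1,2) (1,3) (1,4) (2,1) (2,3) (3,0) (3,3) (4,3)

Answer: 12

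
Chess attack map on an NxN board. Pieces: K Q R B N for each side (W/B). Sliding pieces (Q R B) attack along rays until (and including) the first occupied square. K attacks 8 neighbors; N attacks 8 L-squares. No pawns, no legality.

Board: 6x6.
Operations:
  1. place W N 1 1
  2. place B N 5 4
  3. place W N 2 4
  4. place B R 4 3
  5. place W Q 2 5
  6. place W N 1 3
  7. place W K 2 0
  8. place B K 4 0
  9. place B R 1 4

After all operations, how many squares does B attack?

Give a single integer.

Op 1: place WN@(1,1)
Op 2: place BN@(5,4)
Op 3: place WN@(2,4)
Op 4: place BR@(4,3)
Op 5: place WQ@(2,5)
Op 6: place WN@(1,3)
Op 7: place WK@(2,0)
Op 8: place BK@(4,0)
Op 9: place BR@(1,4)
Per-piece attacks for B:
  BR@(1,4): attacks (1,5) (1,3) (2,4) (0,4) [ray(0,-1) blocked at (1,3); ray(1,0) blocked at (2,4)]
  BK@(4,0): attacks (4,1) (5,0) (3,0) (5,1) (3,1)
  BR@(4,3): attacks (4,4) (4,5) (4,2) (4,1) (4,0) (5,3) (3,3) (2,3) (1,3) [ray(0,-1) blocked at (4,0); ray(-1,0) blocked at (1,3)]
  BN@(5,4): attacks (3,5) (4,2) (3,3)
Union (17 distinct): (0,4) (1,3) (1,5) (2,3) (2,4) (3,0) (3,1) (3,3) (3,5) (4,0) (4,1) (4,2) (4,4) (4,5) (5,0) (5,1) (5,3)

Answer: 17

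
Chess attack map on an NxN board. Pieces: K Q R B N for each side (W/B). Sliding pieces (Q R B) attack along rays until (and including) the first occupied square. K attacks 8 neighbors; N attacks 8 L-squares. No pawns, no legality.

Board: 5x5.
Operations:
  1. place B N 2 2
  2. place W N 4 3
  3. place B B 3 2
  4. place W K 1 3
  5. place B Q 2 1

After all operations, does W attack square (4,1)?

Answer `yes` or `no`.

Answer: no

Derivation:
Op 1: place BN@(2,2)
Op 2: place WN@(4,3)
Op 3: place BB@(3,2)
Op 4: place WK@(1,3)
Op 5: place BQ@(2,1)
Per-piece attacks for W:
  WK@(1,3): attacks (1,4) (1,2) (2,3) (0,3) (2,4) (2,2) (0,4) (0,2)
  WN@(4,3): attacks (2,4) (3,1) (2,2)
W attacks (4,1): no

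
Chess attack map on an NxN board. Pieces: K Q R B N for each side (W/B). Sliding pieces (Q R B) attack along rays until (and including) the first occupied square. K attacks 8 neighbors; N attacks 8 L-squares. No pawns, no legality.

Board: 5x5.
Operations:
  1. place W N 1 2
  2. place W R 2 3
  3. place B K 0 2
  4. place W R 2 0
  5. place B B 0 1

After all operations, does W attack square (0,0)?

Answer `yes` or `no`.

Answer: yes

Derivation:
Op 1: place WN@(1,2)
Op 2: place WR@(2,3)
Op 3: place BK@(0,2)
Op 4: place WR@(2,0)
Op 5: place BB@(0,1)
Per-piece attacks for W:
  WN@(1,2): attacks (2,4) (3,3) (0,4) (2,0) (3,1) (0,0)
  WR@(2,0): attacks (2,1) (2,2) (2,3) (3,0) (4,0) (1,0) (0,0) [ray(0,1) blocked at (2,3)]
  WR@(2,3): attacks (2,4) (2,2) (2,1) (2,0) (3,3) (4,3) (1,3) (0,3) [ray(0,-1) blocked at (2,0)]
W attacks (0,0): yes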